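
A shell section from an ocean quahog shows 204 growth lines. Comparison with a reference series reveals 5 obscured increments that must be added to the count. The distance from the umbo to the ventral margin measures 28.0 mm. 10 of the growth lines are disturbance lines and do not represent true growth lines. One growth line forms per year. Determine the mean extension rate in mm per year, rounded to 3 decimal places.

0.141 mm per year

True growth line count = 204 − 10 + 5 = 199.
28.0 mm over 199 years gives 28.0 / 199 ≈ 0.141 mm per year.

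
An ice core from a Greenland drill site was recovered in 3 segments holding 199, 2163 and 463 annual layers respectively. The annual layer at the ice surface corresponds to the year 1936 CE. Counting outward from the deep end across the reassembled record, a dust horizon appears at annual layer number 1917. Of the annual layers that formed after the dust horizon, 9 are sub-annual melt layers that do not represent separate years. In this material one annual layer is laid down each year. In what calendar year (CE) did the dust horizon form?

Total annual layers = 199 + 2163 + 463 = 2825.
The dust horizon sits at annual layer 1917 from the deep end, so 2825 − 1917 = 908 annual layers formed after it.
Removing the 9 false annual layers leaves 908 − 9 = 899 true annual layers beyond the dust horizon.
1936 − 899 = 1037 CE.

1037 CE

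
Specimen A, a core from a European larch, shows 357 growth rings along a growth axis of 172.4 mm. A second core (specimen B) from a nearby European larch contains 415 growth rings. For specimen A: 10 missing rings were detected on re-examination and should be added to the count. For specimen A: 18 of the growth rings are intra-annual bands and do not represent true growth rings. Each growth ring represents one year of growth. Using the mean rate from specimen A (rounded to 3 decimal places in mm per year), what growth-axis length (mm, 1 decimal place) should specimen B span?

205.0 mm

Specimen A: true growth ring count = 357 − 18 + 10 = 349.
A: Extension rate ≈ 172.4 / 349 = 0.494 mm per year.
B's length ≈ 0.494 × 415 = 205.0 mm.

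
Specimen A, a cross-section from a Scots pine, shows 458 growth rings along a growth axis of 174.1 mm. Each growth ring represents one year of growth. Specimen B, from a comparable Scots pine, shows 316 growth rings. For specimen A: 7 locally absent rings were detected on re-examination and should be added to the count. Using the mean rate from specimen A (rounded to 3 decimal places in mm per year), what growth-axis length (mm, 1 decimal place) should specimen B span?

118.2 mm

Specimen A: after corrections the count is 458 + 7 = 465 growth rings.
A: 174.1 mm over 465 years gives 174.1 / 465 ≈ 0.374 mm/yr.
For B, 0.374 mm/year × 316 years = 118.2 mm.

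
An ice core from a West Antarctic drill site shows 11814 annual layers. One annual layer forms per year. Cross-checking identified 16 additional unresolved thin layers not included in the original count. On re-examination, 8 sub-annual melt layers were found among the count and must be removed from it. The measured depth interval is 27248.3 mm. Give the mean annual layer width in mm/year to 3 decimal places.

2.305 mm/year

Correcting the raw count gives 11814 − 8 + 16 = 11822 true annual layers.
27248.3 mm over 11822 years gives 27248.3 / 11822 ≈ 2.305 mm/year.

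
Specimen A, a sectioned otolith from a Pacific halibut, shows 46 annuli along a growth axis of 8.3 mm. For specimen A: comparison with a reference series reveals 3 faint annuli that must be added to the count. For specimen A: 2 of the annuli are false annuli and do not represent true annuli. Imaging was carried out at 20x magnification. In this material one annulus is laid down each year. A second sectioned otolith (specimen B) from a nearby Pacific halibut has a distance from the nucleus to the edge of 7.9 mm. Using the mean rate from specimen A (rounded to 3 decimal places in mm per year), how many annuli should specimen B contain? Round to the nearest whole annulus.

45 annuli

Specimen A: true annulus count = 46 − 2 + 3 = 47.
A: Mean rate = 8.3 mm / 47 years ≈ 0.177 mm per year.
B spans 7.9 / 0.177 = 44.63 years ≈ 45 annuli.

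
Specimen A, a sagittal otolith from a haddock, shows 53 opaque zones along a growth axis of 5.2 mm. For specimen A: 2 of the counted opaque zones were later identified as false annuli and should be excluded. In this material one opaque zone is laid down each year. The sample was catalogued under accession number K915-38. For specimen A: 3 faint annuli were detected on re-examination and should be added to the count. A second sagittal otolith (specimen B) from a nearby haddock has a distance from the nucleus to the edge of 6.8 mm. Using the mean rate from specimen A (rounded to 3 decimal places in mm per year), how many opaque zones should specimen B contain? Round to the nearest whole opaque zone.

Specimen A: after corrections the count is 53 − 2 + 3 = 54 opaque zones.
A: Mean rate = 5.2 mm / 54 years ≈ 0.096 mm/year.
Specimen B: 6.8 mm / 0.096 mm per year = 70.83 years ≈ 71 opaque zones.

71 opaque zones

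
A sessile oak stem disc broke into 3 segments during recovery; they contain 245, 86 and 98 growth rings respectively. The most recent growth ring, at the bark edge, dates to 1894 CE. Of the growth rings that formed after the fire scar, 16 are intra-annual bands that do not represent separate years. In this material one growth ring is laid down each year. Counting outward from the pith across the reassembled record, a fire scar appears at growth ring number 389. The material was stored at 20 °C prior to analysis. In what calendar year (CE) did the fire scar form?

1870 CE

Total growth rings = 245 + 86 + 98 = 429.
429 − 389 = 40 growth rings lie beyond the fire scar toward the bark edge.
Removing the 16 false growth rings leaves 40 − 16 = 24 true growth rings beyond the fire scar.
The growth ring at the bark edge is 1894 CE, so the fire scar dates to 1894 − 24 = 1870 CE.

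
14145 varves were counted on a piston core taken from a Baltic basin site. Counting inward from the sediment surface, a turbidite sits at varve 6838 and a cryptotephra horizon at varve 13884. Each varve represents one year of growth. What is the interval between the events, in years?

7046 years

The two markers are separated by 13884 − 6838 = 7046 varves.
At one varve per year, 7046 years elapsed between them.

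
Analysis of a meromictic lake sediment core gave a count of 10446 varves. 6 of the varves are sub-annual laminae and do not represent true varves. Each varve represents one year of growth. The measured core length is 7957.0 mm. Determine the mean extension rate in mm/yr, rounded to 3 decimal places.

Adjusted count: 10446 − 6 = 10440 varves.
Mean rate = 7957.0 mm / 10440 years ≈ 0.762 mm/yr.

0.762 mm/yr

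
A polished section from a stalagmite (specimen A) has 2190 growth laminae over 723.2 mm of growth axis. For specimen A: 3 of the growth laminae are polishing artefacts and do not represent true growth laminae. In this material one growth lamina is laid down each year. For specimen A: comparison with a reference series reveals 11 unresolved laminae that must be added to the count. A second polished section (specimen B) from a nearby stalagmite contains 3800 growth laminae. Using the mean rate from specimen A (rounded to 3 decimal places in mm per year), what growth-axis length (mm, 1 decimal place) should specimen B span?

Specimen A: adjusted count: 2190 − 3 + 11 = 2198 growth laminae.
A: 723.2 mm over 2198 years gives 723.2 / 2198 ≈ 0.329 mm/year.
B's length ≈ 0.329 × 3800 = 1250.2 mm.

1250.2 mm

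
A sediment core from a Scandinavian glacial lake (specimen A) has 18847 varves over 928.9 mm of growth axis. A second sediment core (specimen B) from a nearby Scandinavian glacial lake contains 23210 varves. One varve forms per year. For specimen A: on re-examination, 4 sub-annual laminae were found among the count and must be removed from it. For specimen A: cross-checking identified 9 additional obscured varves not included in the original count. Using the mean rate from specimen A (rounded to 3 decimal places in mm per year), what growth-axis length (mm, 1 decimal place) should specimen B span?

Specimen A: adjusted count: 18847 − 4 + 9 = 18852 varves.
A: Extension rate ≈ 928.9 / 18852 = 0.049 mm per year.
Length of B = 0.049 × 23210 = 1137.3 mm.

1137.3 mm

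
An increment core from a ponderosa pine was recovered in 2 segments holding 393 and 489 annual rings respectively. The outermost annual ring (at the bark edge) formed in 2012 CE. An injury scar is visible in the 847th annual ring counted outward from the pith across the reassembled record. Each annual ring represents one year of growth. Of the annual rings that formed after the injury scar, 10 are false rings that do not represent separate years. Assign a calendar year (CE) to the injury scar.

1987 CE

Total annual rings = 393 + 489 = 882.
Between annual ring 847 and the bark edge there are 882 − 847 = 35 annual rings.
Excluding 10 false annual rings: 35 − 10 = 25.
2012 − 25 = 1987 CE.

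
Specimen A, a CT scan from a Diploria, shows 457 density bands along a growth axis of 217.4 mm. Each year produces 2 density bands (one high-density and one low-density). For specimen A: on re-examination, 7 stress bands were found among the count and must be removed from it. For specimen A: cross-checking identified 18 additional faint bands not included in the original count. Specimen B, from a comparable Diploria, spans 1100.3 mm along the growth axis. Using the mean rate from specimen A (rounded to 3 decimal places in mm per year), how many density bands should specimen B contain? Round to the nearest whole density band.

Specimen A: after corrections the count is 457 − 7 + 18 = 468 density bands.
Specimen A: dividing by 2 density bands per year: 468 / 2 = 234 years.
A: Mean rate = 217.4 mm / 234 years ≈ 0.929 mm/yr.
Specimen B: 1100.3 mm / 0.929 mm per year = 1184.39 years; at 2 density bands per year that is 1184.39 × 2 ≈ 2369 density bands.

2369 density bands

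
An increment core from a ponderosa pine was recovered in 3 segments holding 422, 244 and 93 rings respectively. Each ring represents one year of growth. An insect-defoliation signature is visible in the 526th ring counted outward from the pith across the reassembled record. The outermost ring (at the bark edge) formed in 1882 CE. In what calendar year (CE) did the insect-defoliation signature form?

1649 CE

Total rings = 422 + 244 + 93 = 759.
759 − 526 = 233 rings lie beyond the insect-defoliation signature toward the bark edge.
Counting back 233 years from 1882 CE places the insect-defoliation signature in 1882 − 233 = 1649 CE.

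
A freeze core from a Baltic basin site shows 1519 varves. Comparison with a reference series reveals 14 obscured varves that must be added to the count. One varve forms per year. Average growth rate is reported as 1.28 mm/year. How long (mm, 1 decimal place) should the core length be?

After corrections the count is 1519 + 14 = 1533 varves.
Predicted length = 1.28 mm/year × 1533 years = 1962.2 mm.

1962.2 mm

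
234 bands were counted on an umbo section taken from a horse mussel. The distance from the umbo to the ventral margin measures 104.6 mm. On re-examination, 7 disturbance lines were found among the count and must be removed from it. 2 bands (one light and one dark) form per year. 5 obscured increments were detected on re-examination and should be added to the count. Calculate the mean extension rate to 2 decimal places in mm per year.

0.90 mm per year

Adjusted count: 234 − 7 + 5 = 232 bands.
Dividing by 2 bands per year: 232 / 2 = 116 years.
Mean rate = 104.6 mm / 116 years ≈ 0.90 mm per year.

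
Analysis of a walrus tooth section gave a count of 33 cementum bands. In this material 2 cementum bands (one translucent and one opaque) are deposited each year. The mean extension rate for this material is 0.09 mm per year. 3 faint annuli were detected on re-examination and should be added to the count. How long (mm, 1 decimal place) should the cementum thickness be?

1.6 mm

True cementum band count = 33 + 3 = 36.
36 cementum bands at 2 per year is 36 / 2 = 18 years.
18 years at 0.09 mm/year gives 0.09 × 18 = 1.6 mm.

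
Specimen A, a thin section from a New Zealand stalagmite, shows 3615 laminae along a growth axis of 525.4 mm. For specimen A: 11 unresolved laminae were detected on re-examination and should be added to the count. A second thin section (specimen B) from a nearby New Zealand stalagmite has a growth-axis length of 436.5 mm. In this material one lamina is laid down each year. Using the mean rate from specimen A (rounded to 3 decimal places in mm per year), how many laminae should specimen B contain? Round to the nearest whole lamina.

3010 laminae

Specimen A: correcting the raw count gives 3615 + 11 = 3626 true laminae.
A: Extension rate ≈ 525.4 / 3626 = 0.145 mm per year.
For B, 436.5 / 0.145 = 3010.34 years ≈ 3010 laminae.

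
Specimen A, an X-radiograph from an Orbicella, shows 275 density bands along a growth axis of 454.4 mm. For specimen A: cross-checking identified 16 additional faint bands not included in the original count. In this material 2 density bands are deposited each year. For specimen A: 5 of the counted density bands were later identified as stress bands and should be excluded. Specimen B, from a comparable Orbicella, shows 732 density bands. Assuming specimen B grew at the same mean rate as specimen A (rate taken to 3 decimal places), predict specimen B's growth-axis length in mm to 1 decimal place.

1163.1 mm

Specimen A: correcting the raw count gives 275 − 5 + 16 = 286 true density bands.
Specimen A: 286 density bands at 2 per year is 286 / 2 = 143 years.
A: 454.4 mm over 143 years gives 454.4 / 143 ≈ 3.178 mm/year.
Specimen B: with 2 density bands per year, 732 / 2 = 366 years. For B, 3.178 mm/year × 366 years = 1163.1 mm.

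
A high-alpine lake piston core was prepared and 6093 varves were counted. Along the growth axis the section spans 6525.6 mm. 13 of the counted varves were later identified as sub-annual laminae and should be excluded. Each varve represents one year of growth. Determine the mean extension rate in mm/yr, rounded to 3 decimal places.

Correcting the raw count gives 6093 − 13 = 6080 true varves.
Mean rate = 6525.6 mm / 6080 years ≈ 1.073 mm/yr.

1.073 mm/yr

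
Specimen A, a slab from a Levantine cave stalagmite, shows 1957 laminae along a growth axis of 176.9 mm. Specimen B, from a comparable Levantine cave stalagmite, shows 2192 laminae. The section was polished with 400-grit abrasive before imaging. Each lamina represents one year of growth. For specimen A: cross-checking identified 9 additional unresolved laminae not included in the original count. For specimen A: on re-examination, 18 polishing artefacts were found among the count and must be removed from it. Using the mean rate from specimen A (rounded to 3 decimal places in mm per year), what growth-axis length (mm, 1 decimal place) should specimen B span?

199.5 mm

Specimen A: adjusted count: 1957 − 18 + 9 = 1948 laminae.
A: 176.9 mm over 1948 years gives 176.9 / 1948 ≈ 0.091 mm per year.
Length of B = 0.091 × 2192 = 199.5 mm.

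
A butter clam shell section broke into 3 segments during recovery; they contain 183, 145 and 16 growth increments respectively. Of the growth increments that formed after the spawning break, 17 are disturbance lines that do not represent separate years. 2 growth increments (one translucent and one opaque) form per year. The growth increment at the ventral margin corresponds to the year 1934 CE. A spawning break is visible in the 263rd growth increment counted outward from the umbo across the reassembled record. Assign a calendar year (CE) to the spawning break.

Total growth increments = 183 + 145 + 16 = 344.
The spawning break sits at growth increment 263 from the umbo, so 344 − 263 = 81 growth increments formed after it.
Removing the 17 false growth increments leaves 81 − 17 = 64 true growth increments beyond the spawning break.
With 2 growth increments per year, 64 / 2 = 32 years.
The growth increment at the ventral margin is 1934 CE, so the spawning break dates to 1934 − 32 = 1902 CE.

1902 CE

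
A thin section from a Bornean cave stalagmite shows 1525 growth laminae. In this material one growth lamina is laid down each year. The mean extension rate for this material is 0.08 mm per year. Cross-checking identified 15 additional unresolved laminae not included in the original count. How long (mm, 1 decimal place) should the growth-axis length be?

True growth lamina count = 1525 + 15 = 1540.
1540 years at 0.08 mm/year gives 0.08 × 1540 = 123.2 mm.

123.2 mm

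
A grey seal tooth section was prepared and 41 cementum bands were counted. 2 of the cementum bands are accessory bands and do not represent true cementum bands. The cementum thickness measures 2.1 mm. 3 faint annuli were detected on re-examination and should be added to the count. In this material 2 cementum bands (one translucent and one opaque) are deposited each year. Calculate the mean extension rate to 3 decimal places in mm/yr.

0.100 mm/yr

Correcting the raw count gives 41 − 2 + 3 = 42 true cementum bands.
42 cementum bands at 2 per year is 42 / 2 = 21 years.
Mean rate = 2.1 mm / 21 years ≈ 0.100 mm/yr.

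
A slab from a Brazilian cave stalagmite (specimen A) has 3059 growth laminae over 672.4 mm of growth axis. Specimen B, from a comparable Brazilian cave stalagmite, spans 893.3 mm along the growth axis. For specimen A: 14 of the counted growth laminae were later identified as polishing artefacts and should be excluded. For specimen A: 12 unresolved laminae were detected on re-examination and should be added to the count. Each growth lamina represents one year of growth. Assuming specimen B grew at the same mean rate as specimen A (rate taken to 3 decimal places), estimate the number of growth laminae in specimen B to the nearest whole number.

Specimen A: true growth lamina count = 3059 − 14 + 12 = 3057.
A: Extension rate ≈ 672.4 / 3057 = 0.220 mm per year.
For B, 893.3 / 0.220 = 4060.45 years ≈ 4060 growth laminae.

4060 growth laminae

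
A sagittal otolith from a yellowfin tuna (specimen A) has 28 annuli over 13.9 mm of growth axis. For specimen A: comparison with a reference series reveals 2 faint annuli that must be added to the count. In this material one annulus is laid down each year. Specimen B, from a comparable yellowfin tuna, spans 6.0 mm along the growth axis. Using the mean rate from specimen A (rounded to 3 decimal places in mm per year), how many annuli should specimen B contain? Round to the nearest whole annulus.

Specimen A: after corrections the count is 28 + 2 = 30 annuli.
A: Extension rate ≈ 13.9 / 30 = 0.463 mm/year.
Specimen B: 6.0 mm / 0.463 mm per year = 12.96 years ≈ 13 annuli.

13 annuli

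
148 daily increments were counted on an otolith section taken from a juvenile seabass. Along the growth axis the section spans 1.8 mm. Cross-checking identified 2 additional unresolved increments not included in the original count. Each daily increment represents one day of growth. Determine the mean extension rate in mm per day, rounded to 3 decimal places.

True daily increment count = 148 + 2 = 150.
Extension rate ≈ 1.8 / 150 = 0.012 mm per day.

0.012 mm per day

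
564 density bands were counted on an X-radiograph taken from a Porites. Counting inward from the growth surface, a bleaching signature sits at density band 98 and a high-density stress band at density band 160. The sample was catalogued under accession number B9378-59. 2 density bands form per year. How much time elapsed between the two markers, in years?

160 − 98 = 62 density bands lie between the two events.
62 density bands at 2 per year is 62 / 2 = 31 years.

31 yr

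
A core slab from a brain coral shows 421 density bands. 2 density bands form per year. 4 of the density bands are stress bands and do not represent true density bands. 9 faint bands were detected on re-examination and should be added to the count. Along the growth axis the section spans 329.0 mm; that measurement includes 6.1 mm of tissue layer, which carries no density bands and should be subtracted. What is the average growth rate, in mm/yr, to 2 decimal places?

1.52 mm/yr

After corrections the count is 421 − 4 + 9 = 426 density bands.
426 density bands at 2 per year is 426 / 2 = 213 years.
The growth record spans 329.0 − 6.1 = 322.9 mm.
322.9 mm over 213 years gives 322.9 / 213 ≈ 1.52 mm/yr.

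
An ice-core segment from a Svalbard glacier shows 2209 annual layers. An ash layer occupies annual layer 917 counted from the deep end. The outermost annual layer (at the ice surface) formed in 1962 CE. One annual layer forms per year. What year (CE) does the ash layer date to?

670 CE

Between annual layer 917 and the ice surface there are 2209 − 917 = 1292 annual layers.
The annual layer at the ice surface is 1962 CE, so the ash layer dates to 1962 − 1292 = 670 CE.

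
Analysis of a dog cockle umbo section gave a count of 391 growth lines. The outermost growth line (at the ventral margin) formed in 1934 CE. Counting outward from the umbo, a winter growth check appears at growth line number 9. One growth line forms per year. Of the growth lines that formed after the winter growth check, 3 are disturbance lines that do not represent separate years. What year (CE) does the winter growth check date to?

The winter growth check sits at growth line 9 from the umbo, so 391 − 9 = 382 growth lines formed after it.
Excluding 3 false growth lines: 382 − 3 = 379.
The growth line at the ventral margin is 1934 CE, so the winter growth check dates to 1934 − 379 = 1555 CE.

1555 CE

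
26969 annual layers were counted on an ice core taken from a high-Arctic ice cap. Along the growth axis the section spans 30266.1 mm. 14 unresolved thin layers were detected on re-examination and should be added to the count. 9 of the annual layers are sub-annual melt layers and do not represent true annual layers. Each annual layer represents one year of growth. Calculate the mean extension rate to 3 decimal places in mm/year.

1.122 mm/year

Correcting the raw count gives 26969 − 9 + 14 = 26974 true annual layers.
30266.1 mm over 26974 years gives 30266.1 / 26974 ≈ 1.122 mm/year.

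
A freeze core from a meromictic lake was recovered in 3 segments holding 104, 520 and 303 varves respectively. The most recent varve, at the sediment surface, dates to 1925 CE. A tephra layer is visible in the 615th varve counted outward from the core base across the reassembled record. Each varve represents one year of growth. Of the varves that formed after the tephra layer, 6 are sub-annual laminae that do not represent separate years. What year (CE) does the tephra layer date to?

Total varves = 104 + 520 + 303 = 927.
Between varve 615 and the sediment surface there are 927 − 615 = 312 varves.
312 − 6 false = 306 true varves after the tephra layer.
1925 − 306 = 1619 CE.

1619 CE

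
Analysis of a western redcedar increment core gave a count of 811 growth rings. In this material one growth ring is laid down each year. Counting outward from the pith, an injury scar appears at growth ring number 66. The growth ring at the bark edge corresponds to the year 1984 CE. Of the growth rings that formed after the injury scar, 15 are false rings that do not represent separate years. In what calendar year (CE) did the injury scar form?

The injury scar sits at growth ring 66 from the pith, so 811 − 66 = 745 growth rings formed after it.
Removing the 15 false growth rings leaves 745 − 15 = 730 true growth rings beyond the injury scar.
Counting back 730 years from 1984 CE places the injury scar in 1984 − 730 = 1254 CE.

1254 CE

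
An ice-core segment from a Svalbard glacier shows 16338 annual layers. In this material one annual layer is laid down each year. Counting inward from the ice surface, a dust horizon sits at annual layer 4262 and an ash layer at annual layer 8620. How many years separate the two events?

8620 − 4262 = 4358 annual layers lie between the two events.
That is 4358 years at one annual layer per year.

4358 yr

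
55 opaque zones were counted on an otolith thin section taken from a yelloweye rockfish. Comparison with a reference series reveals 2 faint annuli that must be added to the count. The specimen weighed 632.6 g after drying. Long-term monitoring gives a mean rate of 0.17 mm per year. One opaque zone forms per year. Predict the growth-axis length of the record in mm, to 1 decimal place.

After corrections the count is 55 + 2 = 57 opaque zones.
57 years at 0.17 mm/year gives 0.17 × 57 = 9.7 mm.

9.7 mm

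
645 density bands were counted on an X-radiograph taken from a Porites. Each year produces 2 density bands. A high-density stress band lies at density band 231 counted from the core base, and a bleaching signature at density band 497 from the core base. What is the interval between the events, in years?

The two markers are separated by 497 − 231 = 266 density bands.
With 2 density bands per year, 266 / 2 = 133 years.

133 yr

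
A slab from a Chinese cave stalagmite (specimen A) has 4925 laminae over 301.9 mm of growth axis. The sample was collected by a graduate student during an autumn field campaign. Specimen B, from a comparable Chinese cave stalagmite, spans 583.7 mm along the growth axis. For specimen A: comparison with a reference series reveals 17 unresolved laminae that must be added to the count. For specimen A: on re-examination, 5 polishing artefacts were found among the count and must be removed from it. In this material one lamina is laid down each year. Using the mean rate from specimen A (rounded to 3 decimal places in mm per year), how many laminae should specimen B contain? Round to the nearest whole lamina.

Specimen A: true lamina count = 4925 − 5 + 17 = 4937.
A: Extension rate ≈ 301.9 / 4937 = 0.061 mm/yr.
B spans 583.7 / 0.061 = 9568.85 years ≈ 9569 laminae.

9569 laminae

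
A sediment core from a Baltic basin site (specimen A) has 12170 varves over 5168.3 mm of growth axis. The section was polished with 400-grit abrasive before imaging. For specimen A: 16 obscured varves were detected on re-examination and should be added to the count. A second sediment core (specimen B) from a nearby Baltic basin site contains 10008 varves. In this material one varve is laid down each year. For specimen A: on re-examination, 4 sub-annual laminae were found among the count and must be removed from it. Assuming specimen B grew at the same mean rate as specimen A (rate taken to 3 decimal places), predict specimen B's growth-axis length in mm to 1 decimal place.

4243.4 mm

Specimen A: adjusted count: 12170 − 4 + 16 = 12182 varves.
A: Extension rate ≈ 5168.3 / 12182 = 0.424 mm/year.
B's length ≈ 0.424 × 10008 = 4243.4 mm.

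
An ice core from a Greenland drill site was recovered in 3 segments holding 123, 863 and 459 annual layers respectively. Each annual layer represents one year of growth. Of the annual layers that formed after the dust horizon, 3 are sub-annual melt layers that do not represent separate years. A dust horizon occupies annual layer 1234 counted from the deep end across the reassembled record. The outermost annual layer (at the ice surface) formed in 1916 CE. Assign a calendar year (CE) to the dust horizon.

Total annual layers = 123 + 863 + 459 = 1445.
The dust horizon sits at annual layer 1234 from the deep end, so 1445 − 1234 = 211 annual layers formed after it.
211 − 3 false = 208 true annual layers after the dust horizon.
Counting back 208 years from 1916 CE places the dust horizon in 1916 − 208 = 1708 CE.

1708 CE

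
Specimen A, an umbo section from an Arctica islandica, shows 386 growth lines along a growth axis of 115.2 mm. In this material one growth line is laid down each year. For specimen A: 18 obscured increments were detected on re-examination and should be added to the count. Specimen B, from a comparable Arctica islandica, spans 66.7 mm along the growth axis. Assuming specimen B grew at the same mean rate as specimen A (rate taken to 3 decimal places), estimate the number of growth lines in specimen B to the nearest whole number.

234 growth lines

Specimen A: correcting the raw count gives 386 + 18 = 404 true growth lines.
A: Mean rate = 115.2 mm / 404 years ≈ 0.285 mm/year.
Specimen B: 66.7 mm / 0.285 mm per year = 234.04 years ≈ 234 growth lines.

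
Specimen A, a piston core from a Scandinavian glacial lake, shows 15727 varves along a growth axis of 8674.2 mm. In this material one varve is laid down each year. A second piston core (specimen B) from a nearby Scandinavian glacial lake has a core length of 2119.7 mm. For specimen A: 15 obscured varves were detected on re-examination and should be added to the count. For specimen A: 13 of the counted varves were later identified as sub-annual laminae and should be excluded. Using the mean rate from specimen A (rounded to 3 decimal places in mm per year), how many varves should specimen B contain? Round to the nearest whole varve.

Specimen A: after corrections the count is 15727 − 13 + 15 = 15729 varves.
A: Extension rate ≈ 8674.2 / 15729 = 0.551 mm/year.
B spans 2119.7 / 0.551 = 3847.01 years ≈ 3847 varves.

3847 varves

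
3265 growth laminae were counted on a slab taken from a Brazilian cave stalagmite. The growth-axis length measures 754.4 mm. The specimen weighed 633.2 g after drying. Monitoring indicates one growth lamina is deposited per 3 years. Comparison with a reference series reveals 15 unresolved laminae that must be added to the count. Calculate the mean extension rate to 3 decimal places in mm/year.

0.077 mm/year

True growth lamina count = 3265 + 15 = 3280.
3280 growth laminae at 3 years each span 3280 × 3 = 9840 years.
754.4 mm over 9840 years gives 754.4 / 9840 ≈ 0.077 mm/year.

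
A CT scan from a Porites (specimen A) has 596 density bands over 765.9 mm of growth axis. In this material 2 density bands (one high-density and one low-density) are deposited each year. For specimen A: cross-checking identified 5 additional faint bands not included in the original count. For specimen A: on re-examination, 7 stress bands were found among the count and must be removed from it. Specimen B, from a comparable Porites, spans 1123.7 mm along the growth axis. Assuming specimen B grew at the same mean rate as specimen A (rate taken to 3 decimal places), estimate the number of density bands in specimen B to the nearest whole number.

Specimen A: correcting the raw count gives 596 − 7 + 5 = 594 true density bands.
Specimen A: with 2 density bands per year, 594 / 2 = 297 years.
A: 765.9 mm over 297 years gives 765.9 / 297 ≈ 2.579 mm/year.
Specimen B: 1123.7 mm / 2.579 mm per year = 435.71 years; at 2 density bands per year that is 435.71 × 2 ≈ 871 density bands.

871 density bands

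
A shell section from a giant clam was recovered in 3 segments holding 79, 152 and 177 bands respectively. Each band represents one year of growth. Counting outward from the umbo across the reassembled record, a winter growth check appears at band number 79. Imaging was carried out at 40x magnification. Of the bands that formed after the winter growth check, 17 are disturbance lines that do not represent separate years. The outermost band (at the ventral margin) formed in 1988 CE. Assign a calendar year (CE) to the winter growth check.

1676 CE

Total bands = 79 + 152 + 177 = 408.
408 − 79 = 329 bands lie beyond the winter growth check toward the ventral margin.
329 − 17 false = 312 true bands after the winter growth check.
1988 − 312 = 1676 CE.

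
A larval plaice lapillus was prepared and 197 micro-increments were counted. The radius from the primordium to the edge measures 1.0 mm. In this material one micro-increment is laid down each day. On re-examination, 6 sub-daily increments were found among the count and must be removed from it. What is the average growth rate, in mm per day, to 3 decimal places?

Adjusted count: 197 − 6 = 191 micro-increments.
Extension rate ≈ 1.0 / 191 = 0.005 mm per day.

0.005 mm per day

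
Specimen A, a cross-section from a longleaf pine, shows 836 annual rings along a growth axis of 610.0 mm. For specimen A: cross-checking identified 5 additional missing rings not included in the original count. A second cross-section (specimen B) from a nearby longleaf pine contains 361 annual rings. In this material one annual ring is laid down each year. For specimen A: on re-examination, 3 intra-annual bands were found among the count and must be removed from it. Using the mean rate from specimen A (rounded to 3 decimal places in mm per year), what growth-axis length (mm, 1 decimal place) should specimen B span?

262.8 mm

Specimen A: adjusted count: 836 − 3 + 5 = 838 annual rings.
A: Mean rate = 610.0 mm / 838 years ≈ 0.728 mm/year.
Length of B = 0.728 × 361 = 262.8 mm.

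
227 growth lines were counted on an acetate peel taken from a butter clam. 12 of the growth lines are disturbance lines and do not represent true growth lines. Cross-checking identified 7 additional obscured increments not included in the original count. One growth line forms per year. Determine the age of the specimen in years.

True growth line count = 227 − 12 + 7 = 222.
With a one-to-one growth line periodicity this is 222 years.

222 years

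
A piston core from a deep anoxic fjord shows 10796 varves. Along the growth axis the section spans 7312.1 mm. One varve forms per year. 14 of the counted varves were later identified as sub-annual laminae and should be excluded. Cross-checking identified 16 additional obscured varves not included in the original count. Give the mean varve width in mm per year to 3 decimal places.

True varve count = 10796 − 14 + 16 = 10798.
7312.1 mm over 10798 years gives 7312.1 / 10798 ≈ 0.677 mm per year.

0.677 mm per year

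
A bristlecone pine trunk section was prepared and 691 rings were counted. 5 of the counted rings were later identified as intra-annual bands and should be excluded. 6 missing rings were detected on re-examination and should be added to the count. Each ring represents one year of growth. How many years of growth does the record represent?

692 yr

Adjusted count: 691 − 5 + 6 = 692 rings.
With a one-to-one ring periodicity this is 692 years.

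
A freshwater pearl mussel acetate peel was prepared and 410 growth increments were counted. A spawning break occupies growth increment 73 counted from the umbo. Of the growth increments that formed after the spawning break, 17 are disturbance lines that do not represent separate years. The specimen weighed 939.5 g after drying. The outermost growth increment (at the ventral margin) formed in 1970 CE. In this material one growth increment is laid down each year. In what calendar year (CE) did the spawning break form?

410 − 73 = 337 growth increments lie beyond the spawning break toward the ventral margin.
Excluding 17 false growth increments: 337 − 17 = 320.
1970 − 320 = 1650 CE.

1650 CE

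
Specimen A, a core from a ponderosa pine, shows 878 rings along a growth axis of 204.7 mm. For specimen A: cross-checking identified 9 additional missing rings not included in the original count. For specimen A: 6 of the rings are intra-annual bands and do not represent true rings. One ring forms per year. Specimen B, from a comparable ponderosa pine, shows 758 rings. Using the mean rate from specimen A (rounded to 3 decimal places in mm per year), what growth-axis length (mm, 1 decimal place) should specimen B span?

175.9 mm

Specimen A: adjusted count: 878 − 6 + 9 = 881 rings.
A: 204.7 mm over 881 years gives 204.7 / 881 ≈ 0.232 mm/yr.
B's length ≈ 0.232 × 758 = 175.9 mm.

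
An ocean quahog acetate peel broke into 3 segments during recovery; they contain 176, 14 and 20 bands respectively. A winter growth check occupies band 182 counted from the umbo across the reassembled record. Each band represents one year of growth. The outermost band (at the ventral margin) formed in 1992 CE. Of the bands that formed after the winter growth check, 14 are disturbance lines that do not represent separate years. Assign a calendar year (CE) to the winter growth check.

Total bands = 176 + 14 + 20 = 210.
Between band 182 and the ventral margin there are 210 − 182 = 28 bands.
Excluding 14 false bands: 28 − 14 = 14.
The band at the ventral margin is 1992 CE, so the winter growth check dates to 1992 − 14 = 1978 CE.

1978 CE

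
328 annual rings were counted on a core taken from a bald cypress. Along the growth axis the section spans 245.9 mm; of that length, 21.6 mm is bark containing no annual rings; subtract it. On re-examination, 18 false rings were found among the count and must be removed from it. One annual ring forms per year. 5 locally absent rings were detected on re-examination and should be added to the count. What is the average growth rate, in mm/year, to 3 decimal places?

True annual ring count = 328 − 18 + 5 = 315.
Net length = 245.9 − 21.6 = 224.3 mm.
Extension rate ≈ 224.3 / 315 = 0.712 mm/year.

0.712 mm/year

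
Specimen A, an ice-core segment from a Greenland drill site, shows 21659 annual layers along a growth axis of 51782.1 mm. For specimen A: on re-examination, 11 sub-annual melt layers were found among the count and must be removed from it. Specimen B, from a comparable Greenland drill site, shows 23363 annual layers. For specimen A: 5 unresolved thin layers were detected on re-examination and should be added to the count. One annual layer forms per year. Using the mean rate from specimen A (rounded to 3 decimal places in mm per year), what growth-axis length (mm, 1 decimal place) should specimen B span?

Specimen A: after corrections the count is 21659 − 11 + 5 = 21653 annual layers.
A: Extension rate ≈ 51782.1 / 21653 = 2.391 mm/yr.
Length of B = 2.391 × 23363 = 55860.9 mm.

55860.9 mm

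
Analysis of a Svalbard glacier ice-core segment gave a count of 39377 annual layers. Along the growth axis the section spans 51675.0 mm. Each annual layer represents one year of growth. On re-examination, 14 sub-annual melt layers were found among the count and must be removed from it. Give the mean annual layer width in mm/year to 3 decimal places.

Adjusted count: 39377 − 14 = 39363 annual layers.
Extension rate ≈ 51675.0 / 39363 = 1.313 mm/year.

1.313 mm/year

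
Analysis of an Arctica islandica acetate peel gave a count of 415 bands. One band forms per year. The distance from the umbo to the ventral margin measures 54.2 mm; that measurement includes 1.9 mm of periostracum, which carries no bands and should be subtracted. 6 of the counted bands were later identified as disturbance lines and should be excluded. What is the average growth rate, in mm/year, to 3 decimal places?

0.128 mm/year

Correcting the raw count gives 415 − 6 = 409 true bands.
Net length = 54.2 − 1.9 = 52.3 mm.
Mean rate = 52.3 mm / 409 years ≈ 0.128 mm/year.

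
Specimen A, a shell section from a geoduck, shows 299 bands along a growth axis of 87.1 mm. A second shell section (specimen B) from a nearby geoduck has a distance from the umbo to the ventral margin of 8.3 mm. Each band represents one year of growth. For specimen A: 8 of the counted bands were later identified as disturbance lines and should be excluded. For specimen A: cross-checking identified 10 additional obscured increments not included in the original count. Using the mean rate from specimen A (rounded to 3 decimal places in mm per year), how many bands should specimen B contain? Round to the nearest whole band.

Specimen A: after corrections the count is 299 − 8 + 10 = 301 bands.
A: Extension rate ≈ 87.1 / 301 = 0.289 mm per year.
Specimen B: 8.3 mm / 0.289 mm per year = 28.72 years ≈ 29 bands.

29 bands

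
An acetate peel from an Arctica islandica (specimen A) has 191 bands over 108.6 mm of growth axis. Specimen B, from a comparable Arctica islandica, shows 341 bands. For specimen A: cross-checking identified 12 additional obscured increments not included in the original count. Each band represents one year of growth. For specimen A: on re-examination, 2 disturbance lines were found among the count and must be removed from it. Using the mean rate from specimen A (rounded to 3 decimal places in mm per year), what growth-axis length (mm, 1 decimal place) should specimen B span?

184.1 mm

Specimen A: correcting the raw count gives 191 − 2 + 12 = 201 true bands.
A: Extension rate ≈ 108.6 / 201 = 0.540 mm/yr.
For B, 0.540 mm/year × 341 years = 184.1 mm.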